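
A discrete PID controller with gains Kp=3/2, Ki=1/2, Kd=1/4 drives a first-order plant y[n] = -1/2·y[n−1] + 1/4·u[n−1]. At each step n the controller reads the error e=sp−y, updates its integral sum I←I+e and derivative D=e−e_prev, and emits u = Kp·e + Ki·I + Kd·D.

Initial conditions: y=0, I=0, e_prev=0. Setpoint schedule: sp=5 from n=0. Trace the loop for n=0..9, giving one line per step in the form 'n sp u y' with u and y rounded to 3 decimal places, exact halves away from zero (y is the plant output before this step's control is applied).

0 5 11.250 0.000
1 5 6.172 2.813
2 5 13.989 0.137
3 5 8.344 3.429
4 5 16.832 0.372
5 5 10.168 4.022
6 5 19.425 0.531
7 5 11.652 4.591
8 5 21.811 0.618
9 5 12.825 5.144

(exact arithmetic carried between steps; '≈' marks a value shown rounded to 6 d.p. or computed from one; I and e_prev carry over from the previous line; the table rounds u and y to 3 d.p., halves away from zero)
n=0: y=0, sp=5, e=sp−y=5; I=5, D=e−e_prev=5; u=3/2·5+1/2·5+1/4·5=11.25; next y=-1/2·0+1/4·11.25=2.8125
n=1: y=2.8125, sp=5, e=sp−y=2.1875; I=7.1875, D=e−e_prev=-2.8125; u=3/2·2.1875+1/2·7.1875+1/4·(-2.8125)=6.171875; next y=-1/2·2.8125+1/4·6.171875≈0.136719
n=2: y≈0.136719, sp=5, e=sp−y≈4.863281; I≈12.050781, D=e−e_prev≈2.675781; u=3/2·4.863281+1/2·12.050781+1/4·2.675781≈13.989258; next y=-1/2·0.136719+1/4·13.989258≈3.428955
n=3: y≈3.428955, sp=5, e=sp−y≈1.571045; I≈13.621826, D=e−e_prev≈-3.292236; u=3/2·1.571045+1/2·13.621826+1/4·(-3.292236)≈8.344421; next y=-1/2·3.428955+1/4·8.344421≈0.371628
n=4: y≈0.371628, sp=5, e=sp−y≈4.628372; I≈18.250198, D=e−e_prev≈3.057327; u=3/2·4.628372+1/2·18.250198+1/4·3.057327≈16.831989; next y=-1/2·0.371628+1/4·16.831989≈4.022183
n=5: y≈4.022183, sp=5, e=sp−y≈0.977817; I≈19.228015, D=e−e_prev≈-3.650556; u=3/2·0.977817+1/2·19.228015+1/4·(-3.650556)≈10.168093; next y=-1/2·4.022183+1/4·10.168093≈0.530932
n=6: y≈0.530932, sp=5, e=sp−y≈4.469068; I≈23.697083, D=e−e_prev≈3.491252; u=3/2·4.469068+1/2·23.697083+1/4·3.491252≈19.424957; next y=-1/2·0.530932+1/4·19.424957≈4.590773
n=7: y≈4.590773, sp=5, e=sp−y≈0.409227; I≈24.106310, D=e−e_prev≈-4.059842; u=3/2·0.409227+1/2·24.106310+1/4·(-4.059842)≈11.652034; next y=-1/2·4.590773+1/4·11.652034≈0.617622
n=8: y≈0.617622, sp=5, e=sp−y≈4.382378; I≈28.488688, D=e−e_prev≈3.973152; u=3/2·4.382378+1/2·28.488688+1/4·3.973152≈21.811199; next y=-1/2·0.617622+1/4·21.811199≈5.143989
n=9: y≈5.143989, sp=5, e=sp−y≈-0.143989; I≈28.344699, D=e−e_prev≈-4.526367; u=3/2·(-0.143989)+1/2·28.344699+1/4·(-4.526367)≈12.824775; next y=-1/2·5.143989+1/4·12.824775≈0.634199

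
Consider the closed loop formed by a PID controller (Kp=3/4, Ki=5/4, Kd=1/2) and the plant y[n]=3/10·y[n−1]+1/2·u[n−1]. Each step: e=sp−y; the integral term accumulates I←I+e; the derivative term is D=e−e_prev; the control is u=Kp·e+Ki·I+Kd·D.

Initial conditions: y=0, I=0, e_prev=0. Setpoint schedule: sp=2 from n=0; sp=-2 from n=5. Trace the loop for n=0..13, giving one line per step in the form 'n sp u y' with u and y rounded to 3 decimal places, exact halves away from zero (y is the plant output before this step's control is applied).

(exact arithmetic carried between steps; '≈' marks a value shown rounded to 6 d.p. or computed from one; I and e_prev carry over from the previous line; the table rounds u and y to 3 d.p., halves away from zero)
n=0: y=0, sp=2, e=sp−y=2; I=2, D=e−e_prev=2; u=3/4·2+5/4·2+1/2·2=5; next y=3/10·0+1/2·5=2.5
n=1: y=2.5, sp=2, e=sp−y=-0.5; I=1.5, D=e−e_prev=-2.5; u=3/4·(-0.5)+5/4·1.5+1/2·(-2.5)=0.25; next y=3/10·2.5+1/2·0.25=0.875
n=2: y=0.875, sp=2, e=sp−y=1.125; I=2.625, D=e−e_prev=1.625; u=3/4·1.125+5/4·2.625+1/2·1.625=4.9375; next y=3/10·0.875+1/2·4.9375=2.73125
n=3: y=2.73125, sp=2, e=sp−y=-0.73125; I=1.89375, D=e−e_prev=-1.85625; u=3/4·(-0.73125)+5/4·1.89375+1/2·(-1.85625)=0.890625; next y=3/10·2.73125+1/2·0.890625≈1.264688
n=4: y≈1.264688, sp=2, e=sp−y≈0.735313; I≈2.629063, D=e−e_prev≈1.466563; u=3/4·0.735313+5/4·2.629063+1/2·1.466563≈4.571094; next y=3/10·1.264688+1/2·4.571094≈2.664953
n=5: y≈2.664953, sp=-2, e=sp−y≈-4.664953; I≈-2.035891, D=e−e_prev≈-5.400266; u=3/4·(-4.664953)+5/4·(-2.035891)+1/2·(-5.400266)≈-8.743711; next y=3/10·2.664953+1/2·(-8.743711)≈-3.572370
n=6: y≈-3.572370, sp=-2, e=sp−y≈1.572370; I≈-0.463521, D=e−e_prev≈6.237323; u=3/4·1.572370+5/4·(-0.463521)+1/2·6.237323≈3.718537; next y=3/10·(-3.572370)+1/2·3.718537≈0.787558
n=7: y≈0.787558, sp=-2, e=sp−y≈-2.787558; I≈-3.251079, D=e−e_prev≈-4.359927; u=3/4·(-2.787558)+5/4·(-3.251079)+1/2·(-4.359927)≈-8.334480; next y=3/10·0.787558+1/2·(-8.334480)≈-3.930973
n=8: y≈-3.930973, sp=-2, e=sp−y≈1.930973; I≈-1.320106, D=e−e_prev≈4.718531; u=3/4·1.930973+5/4·(-1.320106)+1/2·4.718531≈2.157363; next y=3/10·(-3.930973)+1/2·2.157363≈-0.100611
n=9: y≈-0.100611, sp=-2, e=sp−y≈-1.899389; I≈-3.219495, D=e−e_prev≈-3.830362; u=3/4·(-1.899389)+5/4·(-3.219495)+1/2·(-3.830362)≈-7.364092; next y=3/10·(-0.100611)+1/2·(-7.364092)≈-3.712229
n=10: y≈-3.712229, sp=-2, e=sp−y≈1.712229; I≈-1.507266, D=e−e_prev≈3.611619; u=3/4·1.712229+5/4·(-1.507266)+1/2·3.611619≈1.205899; next y=3/10·(-3.712229)+1/2·1.205899≈-0.510719
n=11: y≈-0.510719, sp=-2, e=sp−y≈-1.489281; I≈-2.996547, D=e−e_prev≈-3.201510; u=3/4·(-1.489281)+5/4·(-2.996547)+1/2·(-3.201510)≈-6.463399; next y=3/10·(-0.510719)+1/2·(-6.463399)≈-3.384915
n=12: y≈-3.384915, sp=-2, e=sp−y≈1.384915; I≈-1.611631, D=e−e_prev≈2.874196; u=3/4·1.384915+5/4·(-1.611631)+1/2·2.874196≈0.461245; next y=3/10·(-3.384915)+1/2·0.461245≈-0.784852
n=13: y≈-0.784852, sp=-2, e=sp−y≈-1.215148; I≈-2.826779, D=e−e_prev≈-2.600063; u=3/4·(-1.215148)+5/4·(-2.826779)+1/2·(-2.600063)≈-5.744867; next y=3/10·(-0.784852)+1/2·(-5.744867)≈-3.107889

0 2 5.000 0.000
1 2 0.250 2.500
2 2 4.938 0.875
3 2 0.891 2.731
4 2 4.571 1.265
5 -2 -8.744 2.665
6 -2 3.719 -3.572
7 -2 -8.334 0.788
8 -2 2.157 -3.931
9 -2 -7.364 -0.101
10 -2 1.206 -3.712
11 -2 -6.463 -0.511
12 -2 0.461 -3.385
13 -2 -5.745 -0.785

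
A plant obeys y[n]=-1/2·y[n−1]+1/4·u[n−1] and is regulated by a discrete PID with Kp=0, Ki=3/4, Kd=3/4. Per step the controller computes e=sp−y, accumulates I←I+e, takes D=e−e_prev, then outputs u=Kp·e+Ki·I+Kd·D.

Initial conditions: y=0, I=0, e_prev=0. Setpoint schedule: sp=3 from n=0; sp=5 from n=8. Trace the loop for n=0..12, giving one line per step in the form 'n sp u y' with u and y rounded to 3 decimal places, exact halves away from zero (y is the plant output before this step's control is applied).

0 3 4.500 0.000
1 3 2.813 1.125
2 3 6.539 0.141
3 3 5.810 1.564
4 3 9.296 0.670
5 3 8.394 1.989
6 3 11.469 1.104
7 3 10.411 2.315
8 5 16.137 1.445
9 5 13.851 3.312
10 5 18.775 1.807
11 5 17.066 3.790
12 5 21.589 2.371

(exact arithmetic carried between steps; '≈' marks a value shown rounded to 6 d.p. or computed from one; I and e_prev carry over from the previous line; the table rounds u and y to 3 d.p., halves away from zero)
n=0: y=0, sp=3, e=sp−y=3; I=3, D=e−e_prev=3; u=0·3+3/4·3+3/4·3=4.5; next y=-1/2·0+1/4·4.5=1.125
n=1: y=1.125, sp=3, e=sp−y=1.875; I=4.875, D=e−e_prev=-1.125; u=0·1.875+3/4·4.875+3/4·(-1.125)=2.8125; next y=-1/2·1.125+1/4·2.8125=0.140625
n=2: y=0.140625, sp=3, e=sp−y=2.859375; I=7.734375, D=e−e_prev=0.984375; u=0·2.859375+3/4·7.734375+3/4·0.984375≈6.539063; next y=-1/2·0.140625+1/4·6.539063≈1.564453
n=3: y≈1.564453, sp=3, e=sp−y≈1.435547; I≈9.169922, D=e−e_prev≈-1.423828; u=0·1.435547+3/4·9.169922+3/4·(-1.423828)≈5.809570; next y=-1/2·1.564453+1/4·5.809570≈0.670166
n=4: y≈0.670166, sp=3, e=sp−y≈2.329834; I≈11.499756, D=e−e_prev≈0.894287; u=0·2.329834+3/4·11.499756+3/4·0.894287≈9.295532; next y=-1/2·0.670166+1/4·9.295532≈1.988800
n=5: y≈1.988800, sp=3, e=sp−y≈1.011200; I≈12.510956, D=e−e_prev≈-1.318634; u=0·1.011200+3/4·12.510956+3/4·(-1.318634)≈8.394241; next y=-1/2·1.988800+1/4·8.394241≈1.104160
n=6: y≈1.104160, sp=3, e=sp−y≈1.895840; I≈14.406796, D=e−e_prev≈0.884640; u=0·1.895840+3/4·14.406796+3/4·0.884640≈11.468576; next y=-1/2·1.104160+1/4·11.468576≈2.315064
n=7: y≈2.315064, sp=3, e=sp−y≈0.684936; I≈15.091732, D=e−e_prev≈-1.210904; u=0·0.684936+3/4·15.091732+3/4·(-1.210904)≈10.410621; next y=-1/2·2.315064+1/4·10.410621≈1.445123
n=8: y≈1.445123, sp=5, e=sp−y≈3.554877; I≈18.646608, D=e−e_prev≈2.869941; u=0·3.554877+3/4·18.646608+3/4·2.869941≈16.137412; next y=-1/2·1.445123+1/4·16.137412≈3.311791
n=9: y≈3.311791, sp=5, e=sp−y≈1.688209; I≈20.334817, D=e−e_prev≈-1.866668; u=0·1.688209+3/4·20.334817+3/4·(-1.866668)≈13.851112; next y=-1/2·3.311791+1/4·13.851112≈1.806882
n=10: y≈1.806882, sp=5, e=sp−y≈3.193118; I≈23.527935, D=e−e_prev≈1.504909; u=0·3.193118+3/4·23.527935+3/4·1.504909≈18.774633; next y=-1/2·1.806882+1/4·18.774633≈3.790217
n=11: y≈3.790217, sp=5, e=sp−y≈1.209783; I≈24.737718, D=e−e_prev≈-1.983335; u=0·1.209783+3/4·24.737718+3/4·(-1.983335)≈17.065787; next y=-1/2·3.790217+1/4·17.065787≈2.371338
n=12: y≈2.371338, sp=5, e=sp−y≈2.628662; I≈27.366379, D=e−e_prev≈1.418879; u=0·2.628662+3/4·27.366379+3/4·1.418879≈21.588944; next y=-1/2·2.371338+1/4·21.588944≈4.211567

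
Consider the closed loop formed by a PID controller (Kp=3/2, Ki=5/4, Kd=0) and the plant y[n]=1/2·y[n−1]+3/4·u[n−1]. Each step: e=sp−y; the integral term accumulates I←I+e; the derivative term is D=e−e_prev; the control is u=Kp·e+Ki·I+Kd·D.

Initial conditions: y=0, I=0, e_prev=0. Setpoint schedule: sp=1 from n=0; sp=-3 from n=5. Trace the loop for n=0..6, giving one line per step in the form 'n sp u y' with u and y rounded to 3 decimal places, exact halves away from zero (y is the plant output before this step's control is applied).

0 1 2.750 0.000
1 1 -1.672 2.063
2 1 3.284 -0.223
3 1 -2.267 2.352
4 1 3.953 -0.525
5 -3 -14.016 2.702
6 -3 11.479 -9.160

(exact arithmetic carried between steps; '≈' marks a value shown rounded to 6 d.p. or computed from one; I and e_prev carry over from the previous line; the table rounds u and y to 3 d.p., halves away from zero)
n=0: y=0, sp=1, e=sp−y=1; I=1, D=e−e_prev=1; u=3/2·1+5/4·1+0·1=2.75; next y=1/2·0+3/4·2.75=2.0625
n=1: y=2.0625, sp=1, e=sp−y=-1.0625; I=-0.0625, D=e−e_prev=-2.0625; u=3/2·(-1.0625)+5/4·(-0.0625)+0·(-2.0625)=-1.671875; next y=1/2·2.0625+3/4·(-1.671875)≈-0.222656
n=2: y≈-0.222656, sp=1, e=sp−y≈1.222656; I≈1.160156, D=e−e_prev≈2.285156; u=3/2·1.222656+5/4·1.160156+0·2.285156≈3.284180; next y=1/2·(-0.222656)+3/4·3.284180≈2.351807
n=3: y≈2.351807, sp=1, e=sp−y≈-1.351807; I≈-0.191650, D=e−e_prev≈-2.574463; u=3/2·(-1.351807)+5/4·(-0.191650)+0·(-2.574463)≈-2.267273; next y=1/2·2.351807+3/4·(-2.267273)≈-0.524551
n=4: y≈-0.524551, sp=1, e=sp−y≈1.524551; I≈1.332901, D=e−e_prev≈2.876358; u=3/2·1.524551+5/4·1.332901+0·2.876358≈3.952953; next y=1/2·(-0.524551)+3/4·3.952953≈2.702439
n=5: y≈2.702439, sp=-3, e=sp−y≈-5.702439; I≈-4.369538, D=e−e_prev≈-7.226991; u=3/2·(-5.702439)+5/4·(-4.369538)+0·(-7.226991)≈-14.015582; next y=1/2·2.702439+3/4·(-14.015582)≈-9.160467
n=6: y≈-9.160467, sp=-3, e=sp−y≈6.160467; I≈1.790928, D=e−e_prev≈11.862906; u=3/2·6.160467+5/4·1.790928+0·11.862906≈11.479361; next y=1/2·(-9.160467)+3/4·11.479361≈4.029287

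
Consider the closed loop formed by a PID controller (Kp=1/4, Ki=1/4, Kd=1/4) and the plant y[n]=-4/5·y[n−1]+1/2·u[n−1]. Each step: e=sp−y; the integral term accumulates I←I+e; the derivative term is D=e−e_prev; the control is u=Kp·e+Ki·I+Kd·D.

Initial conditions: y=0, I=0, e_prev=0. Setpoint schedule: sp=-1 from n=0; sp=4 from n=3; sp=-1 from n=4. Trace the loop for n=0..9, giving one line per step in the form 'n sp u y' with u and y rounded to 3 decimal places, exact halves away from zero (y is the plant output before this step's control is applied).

(exact arithmetic carried between steps; '≈' marks a value shown rounded to 6 d.p. or computed from one; I and e_prev carry over from the previous line; the table rounds u and y to 3 d.p., halves away from zero)
n=0: y=0, sp=-1, e=sp−y=-1; I=-1, D=e−e_prev=-1; u=1/4·(-1)+1/4·(-1)+1/4·(-1)=-0.75; next y=-4/5·0+1/2·(-0.75)=-0.375
n=1: y=-0.375, sp=-1, e=sp−y=-0.625; I=-1.625, D=e−e_prev=0.375; u=1/4·(-0.625)+1/4·(-1.625)+1/4·0.375=-0.46875; next y=-4/5·(-0.375)+1/2·(-0.46875)=0.065625
n=2: y=0.065625, sp=-1, e=sp−y=-1.065625; I=-2.690625, D=e−e_prev=-0.440625; u=1/4·(-1.065625)+1/4·(-2.690625)+1/4·(-0.440625)≈-1.049219; next y=-4/5·0.065625+1/2·(-1.049219)≈-0.577109
n=3: y≈-0.577109, sp=4, e=sp−y≈4.577109; I≈1.886484, D=e−e_prev≈5.642734; u=1/4·4.577109+1/4·1.886484+1/4·5.642734≈3.026582; next y=-4/5·(-0.577109)+1/2·3.026582≈1.974979
n=4: y≈1.974979, sp=-1, e=sp−y≈-2.974979; I≈-1.088494, D=e−e_prev≈-7.552088; u=1/4·(-2.974979)+1/4·(-1.088494)+1/4·(-7.552088)≈-2.903890; next y=-4/5·1.974979+1/2·(-2.903890)≈-3.031928
n=5: y≈-3.031928, sp=-1, e=sp−y≈2.031928; I≈0.943434, D=e−e_prev≈5.006906; u=1/4·2.031928+1/4·0.943434+1/4·5.006906≈1.995567; next y=-4/5·(-3.031928)+1/2·1.995567≈3.423326
n=6: y≈3.423326, sp=-1, e=sp−y≈-4.423326; I≈-3.479892, D=e−e_prev≈-6.455254; u=1/4·(-4.423326)+1/4·(-3.479892)+1/4·(-6.455254)≈-3.589618; next y=-4/5·3.423326+1/2·(-3.589618)≈-4.533470
n=7: y≈-4.533470, sp=-1, e=sp−y≈3.533470; I≈0.053578, D=e−e_prev≈7.956795; u=1/4·3.533470+1/4·0.053578+1/4·7.956795≈2.885961; next y=-4/5·(-4.533470)+1/2·2.885961≈5.069756
n=8: y≈5.069756, sp=-1, e=sp−y≈-6.069756; I≈-6.016178, D=e−e_prev≈-9.603226; u=1/4·(-6.069756)+1/4·(-6.016178)+1/4·(-9.603226)≈-5.422290; next y=-4/5·5.069756+1/2·(-5.422290)≈-6.766950
n=9: y≈-6.766950, sp=-1, e=sp−y≈5.766950; I≈-0.249229, D=e−e_prev≈11.836706; u=1/4·5.766950+1/4·(-0.249229)+1/4·11.836706≈4.338607; next y=-4/5·(-6.766950)+1/2·4.338607≈7.582863

0 -1 -0.750 0.000
1 -1 -0.469 -0.375
2 -1 -1.049 0.066
3 4 3.027 -0.577
4 -1 -2.904 1.975
5 -1 1.996 -3.032
6 -1 -3.590 3.423
7 -1 2.886 -4.533
8 -1 -5.422 5.070
9 -1 4.339 -6.767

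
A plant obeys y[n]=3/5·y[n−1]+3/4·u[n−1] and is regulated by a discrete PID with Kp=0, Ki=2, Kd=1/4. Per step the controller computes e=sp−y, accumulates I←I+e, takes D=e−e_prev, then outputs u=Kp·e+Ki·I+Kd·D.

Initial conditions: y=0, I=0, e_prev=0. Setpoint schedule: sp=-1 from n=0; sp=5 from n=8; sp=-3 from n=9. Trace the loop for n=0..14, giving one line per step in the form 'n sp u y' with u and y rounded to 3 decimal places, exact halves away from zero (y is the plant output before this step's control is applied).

0 -1 -2.250 0.000
1 -1 -0.203 -1.688
2 -1 -0.426 -1.165
3 -1 -0.295 -1.018
4 -1 -0.640 -0.832
5 -1 -0.598 -0.980
6 -1 -0.548 -1.036
7 -1 -0.497 -1.033
8 5 12.979 -0.993
9 -3 -17.321 9.139
10 -3 0.389 -7.508
11 -3 -2.170 -4.213
12 -3 0.950 -4.156
13 -3 -2.068 -1.781
14 -3 -2.026 -2.619

(exact arithmetic carried between steps; '≈' marks a value shown rounded to 6 d.p. or computed from one; I and e_prev carry over from the previous line; the table rounds u and y to 3 d.p., halves away from zero)
n=0: y=0, sp=-1, e=sp−y=-1; I=-1, D=e−e_prev=-1; u=0·(-1)+2·(-1)+1/4·(-1)=-2.25; next y=3/5·0+3/4·(-2.25)=-1.6875
n=1: y=-1.6875, sp=-1, e=sp−y=0.6875; I=-0.3125, D=e−e_prev=1.6875; u=0·0.6875+2·(-0.3125)+1/4·1.6875=-0.203125; next y=3/5·(-1.6875)+3/4·(-0.203125)≈-1.164844
n=2: y≈-1.164844, sp=-1, e=sp−y≈0.164844; I≈-0.147656, D=e−e_prev≈-0.522656; u=0·0.164844+2·(-0.147656)+1/4·(-0.522656)≈-0.425977; next y=3/5·(-1.164844)+3/4·(-0.425977)≈-1.018389
n=3: y≈-1.018389, sp=-1, e=sp−y≈0.018389; I≈-0.129268, D=e−e_prev≈-0.146455; u=0·0.018389+2·(-0.129268)+1/4·(-0.146455)≈-0.295149; next y=3/5·(-1.018389)+3/4·(-0.295149)≈-0.832395
n=4: y≈-0.832395, sp=-1, e=sp−y≈-0.167605; I≈-0.296873, D=e−e_prev≈-0.185994; u=0·(-0.167605)+2·(-0.296873)+1/4·(-0.185994)≈-0.640244; next y=3/5·(-0.832395)+3/4·(-0.640244)≈-0.979620
n=5: y≈-0.979620, sp=-1, e=sp−y≈-0.020380; I≈-0.317253, D=e−e_prev≈0.147225; u=0·(-0.020380)+2·(-0.317253)+1/4·0.147225≈-0.597700; next y=3/5·(-0.979620)+3/4·(-0.597700)≈-1.036047
n=6: y≈-1.036047, sp=-1, e=sp−y≈0.036047; I≈-0.281206, D=e−e_prev≈0.056427; u=0·0.036047+2·(-0.281206)+1/4·0.056427≈-0.548306; next y=3/5·(-1.036047)+3/4·(-0.548306)≈-1.032857
n=7: y≈-1.032857, sp=-1, e=sp−y≈0.032857; I≈-0.248349, D=e−e_prev≈-0.003189; u=0·0.032857+2·(-0.248349)+1/4·(-0.003189)≈-0.497495; next y=3/5·(-1.032857)+3/4·(-0.497495)≈-0.992836
n=8: y≈-0.992836, sp=5, e=sp−y≈5.992836; I≈5.744487, D=e−e_prev≈5.959978; u=0·5.992836+2·5.744487+1/4·5.959978≈12.978968; next y=3/5·(-0.992836)+3/4·12.978968≈9.138525
n=9: y≈9.138525, sp=-3, e=sp−y≈-12.138525; I≈-6.394038, D=e−e_prev≈-18.131361; u=0·(-12.138525)+2·(-6.394038)+1/4·(-18.131361)≈-17.320916; next y=3/5·9.138525+3/4·(-17.320916)≈-7.507572
n=10: y≈-7.507572, sp=-3, e=sp−y≈4.507572; I≈-1.886466, D=e−e_prev≈16.646097; u=0·4.507572+2·(-1.886466)+1/4·16.646097≈0.388593; next y=3/5·(-7.507572)+3/4·0.388593≈-4.213099
n=11: y≈-4.213099, sp=-3, e=sp−y≈1.213099; I≈-0.673367, D=e−e_prev≈-3.294473; u=0·1.213099+2·(-0.673367)+1/4·(-3.294473)≈-2.170352; next y=3/5·(-4.213099)+3/4·(-2.170352)≈-4.155624
n=12: y≈-4.155624, sp=-3, e=sp−y≈1.155624; I≈0.482257, D=e−e_prev≈-0.057475; u=0·1.155624+2·0.482257+1/4·(-0.057475)≈0.950144; next y=3/5·(-4.155624)+3/4·0.950144≈-1.780766
n=13: y≈-1.780766, sp=-3, e=sp−y≈-1.219234; I≈-0.736978, D=e−e_prev≈-2.374858; u=0·(-1.219234)+2·(-0.736978)+1/4·(-2.374858)≈-2.067669; next y=3/5·(-1.780766)+3/4·(-2.067669)≈-2.619212
n=14: y≈-2.619212, sp=-3, e=sp−y≈-0.380788; I≈-1.117766, D=e−e_prev≈0.838446; u=0·(-0.380788)+2·(-1.117766)+1/4·0.838446≈-2.025920; next y=3/5·(-2.619212)+3/4·(-2.025920)≈-3.090967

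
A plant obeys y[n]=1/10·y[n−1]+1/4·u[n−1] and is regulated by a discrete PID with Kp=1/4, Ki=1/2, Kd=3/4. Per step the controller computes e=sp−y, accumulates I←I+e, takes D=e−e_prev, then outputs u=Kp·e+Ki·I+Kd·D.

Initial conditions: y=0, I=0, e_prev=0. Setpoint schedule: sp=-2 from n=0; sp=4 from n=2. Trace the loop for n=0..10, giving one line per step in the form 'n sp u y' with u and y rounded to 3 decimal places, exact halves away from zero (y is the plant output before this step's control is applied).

0 -2 -3.000 0.000
1 -2 -1.375 -0.750
2 4 5.941 -0.419
3 4 1.105 1.443
4 4 5.314 0.421
5 4 4.912 1.371
6 4 6.947 1.365
7 4 7.498 1.873
8 4 8.660 2.062
9 4 9.307 2.371
10 4 10.064 2.564

(exact arithmetic carried between steps; '≈' marks a value shown rounded to 6 d.p. or computed from one; I and e_prev carry over from the previous line; the table rounds u and y to 3 d.p., halves away from zero)
n=0: y=0, sp=-2, e=sp−y=-2; I=-2, D=e−e_prev=-2; u=1/4·(-2)+1/2·(-2)+3/4·(-2)=-3; next y=1/10·0+1/4·(-3)=-0.75
n=1: y=-0.75, sp=-2, e=sp−y=-1.25; I=-3.25, D=e−e_prev=0.75; u=1/4·(-1.25)+1/2·(-3.25)+3/4·0.75=-1.375; next y=1/10·(-0.75)+1/4·(-1.375)=-0.41875
n=2: y=-0.41875, sp=4, e=sp−y=4.41875; I=1.16875, D=e−e_prev=5.66875; u=1/4·4.41875+1/2·1.16875+3/4·5.66875=5.940625; next y=1/10·(-0.41875)+1/4·5.940625≈1.443281
n=3: y≈1.443281, sp=4, e=sp−y≈2.556719; I≈3.725469, D=e−e_prev≈-1.862031; u=1/4·2.556719+1/2·3.725469+3/4·(-1.862031)≈1.105391; next y=1/10·1.443281+1/4·1.105391≈0.420676
n=4: y≈0.420676, sp=4, e=sp−y≈3.579324; I≈7.304793, D=e−e_prev≈1.022605; u=1/4·3.579324+1/2·7.304793+3/4·1.022605≈5.314182; next y=1/10·0.420676+1/4·5.314182≈1.370613
n=5: y≈1.370613, sp=4, e=sp−y≈2.629387; I≈9.934180, D=e−e_prev≈-0.949937; u=1/4·2.629387+1/2·9.934180+3/4·(-0.949937)≈4.911984; next y=1/10·1.370613+1/4·4.911984≈1.365057
n=6: y≈1.365057, sp=4, e=sp−y≈2.634943; I≈12.569123, D=e−e_prev≈0.005556; u=1/4·2.634943+1/2·12.569123+3/4·0.005556≈6.947464; next y=1/10·1.365057+1/4·6.947464≈1.873372
n=7: y≈1.873372, sp=4, e=sp−y≈2.126628; I≈14.695751, D=e−e_prev≈-0.508314; u=1/4·2.126628+1/2·14.695751+3/4·(-0.508314)≈7.498297; next y=1/10·1.873372+1/4·7.498297≈2.061911
n=8: y≈2.061911, sp=4, e=sp−y≈1.938089; I≈16.633840, D=e−e_prev≈-0.188540; u=1/4·1.938089+1/2·16.633840+3/4·(-0.188540)≈8.660037; next y=1/10·2.061911+1/4·8.660037≈2.371200
n=9: y≈2.371200, sp=4, e=sp−y≈1.628800; I≈18.262639, D=e−e_prev≈-0.309289; u=1/4·1.628800+1/2·18.262639+3/4·(-0.309289)≈9.306553; next y=1/10·2.371200+1/4·9.306553≈2.563758
n=10: y≈2.563758, sp=4, e=sp−y≈1.436242; I≈19.698881, D=e−e_prev≈-0.192558; u=1/4·1.436242+1/2·19.698881+3/4·(-0.192558)≈10.064083; next y=1/10·2.563758+1/4·10.064083≈2.772396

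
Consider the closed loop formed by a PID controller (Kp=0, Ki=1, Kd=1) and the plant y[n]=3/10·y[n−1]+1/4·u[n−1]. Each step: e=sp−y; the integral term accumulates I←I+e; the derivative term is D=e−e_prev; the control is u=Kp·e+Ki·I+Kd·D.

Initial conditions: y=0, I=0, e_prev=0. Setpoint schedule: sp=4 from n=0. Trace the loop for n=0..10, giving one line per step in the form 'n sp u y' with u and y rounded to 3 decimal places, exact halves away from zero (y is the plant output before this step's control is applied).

0 4 8.000 0.000
1 4 4.000 2.000
2 4 8.800 1.600
3 4 8.640 2.680
4 4 10.472 2.964
5 4 10.706 3.507
6 4 11.299 3.729
7 4 11.362 3.943
8 4 11.473 4.024
9 4 11.426 4.075
10 4 11.395 4.079

(exact arithmetic carried between steps; '≈' marks a value shown rounded to 6 d.p. or computed from one; I and e_prev carry over from the previous line; the table rounds u and y to 3 d.p., halves away from zero)
n=0: y=0, sp=4, e=sp−y=4; I=4, D=e−e_prev=4; u=0·4+1·4+1·4=8; next y=3/10·0+1/4·8=2
n=1: y=2, sp=4, e=sp−y=2; I=6, D=e−e_prev=-2; u=0·2+1·6+1·(-2)=4; next y=3/10·2+1/4·4=1.6
n=2: y=1.6, sp=4, e=sp−y=2.4; I=8.4, D=e−e_prev=0.4; u=0·2.4+1·8.4+1·0.4=8.8; next y=3/10·1.6+1/4·8.8=2.68
n=3: y=2.68, sp=4, e=sp−y=1.32; I=9.72, D=e−e_prev=-1.08; u=0·1.32+1·9.72+1·(-1.08)=8.64; next y=3/10·2.68+1/4·8.64=2.964
n=4: y=2.964, sp=4, e=sp−y=1.036; I=10.756, D=e−e_prev=-0.284; u=0·1.036+1·10.756+1·(-0.284)=10.472; next y=3/10·2.964+1/4·10.472=3.5072
n=5: y=3.5072, sp=4, e=sp−y=0.4928; I=11.2488, D=e−e_prev=-0.5432; u=0·0.4928+1·11.2488+1·(-0.5432)=10.7056; next y=3/10·3.5072+1/4·10.7056=3.72856
n=6: y=3.72856, sp=4, e=sp−y=0.27144; I=11.52024, D=e−e_prev=-0.22136; u=0·0.27144+1·11.52024+1·(-0.22136)=11.29888; next y=3/10·3.72856+1/4·11.29888=3.943288
n=7: y=3.943288, sp=4, e=sp−y=0.056712; I=11.576952, D=e−e_prev=-0.214728; u=0·0.056712+1·11.576952+1·(-0.214728)=11.362224; next y=3/10·3.943288+1/4·11.362224≈4.023542
n=8: y≈4.023542, sp=4, e=sp−y≈-0.023542; I≈11.553410, D=e−e_prev≈-0.080254; u=0·(-0.023542)+1·11.553410+1·(-0.080254)≈11.473155; next y=3/10·4.023542+1/4·11.473155≈4.075352
n=9: y≈4.075352, sp=4, e=sp−y≈-0.075352; I≈11.478058, D=e−e_prev≈-0.051809; u=0·(-0.075352)+1·11.478058+1·(-0.051809)≈11.426249; next y=3/10·4.075352+1/4·11.426249≈4.079168
n=10: y≈4.079168, sp=4, e=sp−y≈-0.079168; I≈11.398890, D=e−e_prev≈-0.003816; u=0·(-0.079168)+1·11.398890+1·(-0.003816)≈11.395074; next y=3/10·4.079168+1/4·11.395074≈4.072519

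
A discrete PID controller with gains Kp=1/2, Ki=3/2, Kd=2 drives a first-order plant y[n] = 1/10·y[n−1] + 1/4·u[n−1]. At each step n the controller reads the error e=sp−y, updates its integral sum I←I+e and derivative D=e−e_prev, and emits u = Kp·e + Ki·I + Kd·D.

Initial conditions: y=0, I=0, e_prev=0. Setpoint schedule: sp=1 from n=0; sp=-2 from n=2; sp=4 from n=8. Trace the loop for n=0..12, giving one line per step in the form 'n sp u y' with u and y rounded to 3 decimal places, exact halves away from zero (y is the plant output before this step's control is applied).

0 1 4.000 0.000
1 1 -0.500 1.000
2 -2 -6.400 -0.025
3 -2 0.898 -1.603
4 -2 -9.520 0.064
5 -2 0.468 -2.374
6 -2 -12.860 -0.120
7 -2 1.254 -3.227
8 4 8.010 -0.009
9 4 0.416 2.001
10 4 14.225 0.304
11 4 3.244 3.587
12 4 20.097 1.170

(exact arithmetic carried between steps; '≈' marks a value shown rounded to 6 d.p. or computed from one; I and e_prev carry over from the previous line; the table rounds u and y to 3 d.p., halves away from zero)
n=0: y=0, sp=1, e=sp−y=1; I=1, D=e−e_prev=1; u=1/2·1+3/2·1+2·1=4; next y=1/10·0+1/4·4=1
n=1: y=1, sp=1, e=sp−y=0; I=1, D=e−e_prev=-1; u=1/2·0+3/2·1+2·(-1)=-0.5; next y=1/10·1+1/4·(-0.5)=-0.025
n=2: y=-0.025, sp=-2, e=sp−y=-1.975; I=-0.975, D=e−e_prev=-1.975; u=1/2·(-1.975)+3/2·(-0.975)+2·(-1.975)=-6.4; next y=1/10·(-0.025)+1/4·(-6.4)=-1.6025
n=3: y=-1.6025, sp=-2, e=sp−y=-0.3975; I=-1.3725, D=e−e_prev=1.5775; u=1/2·(-0.3975)+3/2·(-1.3725)+2·1.5775=0.8975; next y=1/10·(-1.6025)+1/4·0.8975=0.064125
n=4: y=0.064125, sp=-2, e=sp−y=-2.064125; I=-3.436625, D=e−e_prev=-1.666625; u=1/2·(-2.064125)+3/2·(-3.436625)+2·(-1.666625)=-9.52025; next y=1/10·0.064125+1/4·(-9.52025)=-2.37365
n=5: y=-2.37365, sp=-2, e=sp−y=0.37365; I=-3.062975, D=e−e_prev=2.437775; u=1/2·0.37365+3/2·(-3.062975)+2·2.437775≈0.467913; next y=1/10·(-2.37365)+1/4·0.467913≈-0.120387
n=6: y≈-0.120387, sp=-2, e=sp−y≈-1.879613; I≈-4.942588, D=e−e_prev≈-2.253263; u=1/2·(-1.879613)+3/2·(-4.942588)+2·(-2.253263)≈-12.860215; next y=1/10·(-0.120387)+1/4·(-12.860215)≈-3.227092
n=7: y≈-3.227092, sp=-2, e=sp−y≈1.227092; I≈-3.715496, D=e−e_prev≈3.106706; u=1/2·1.227092+3/2·(-3.715496)+2·3.106706≈1.253714; next y=1/10·(-3.227092)+1/4·1.253714≈-0.009281
n=8: y≈-0.009281, sp=4, e=sp−y≈4.009281; I≈0.293785, D=e−e_prev≈2.782188; u=1/2·4.009281+3/2·0.293785+2·2.782188≈8.009695; next y=1/10·(-0.009281)+1/4·8.009695≈2.001496
n=9: y≈2.001496, sp=4, e=sp−y≈1.998504; I≈2.292289, D=e−e_prev≈-2.010776; u=1/2·1.998504+3/2·2.292289+2·(-2.010776)≈0.416134; next y=1/10·2.001496+1/4·0.416134≈0.304183
n=10: y≈0.304183, sp=4, e=sp−y≈3.695817; I≈5.988107, D=e−e_prev≈1.697313; u=1/2·3.695817+3/2·5.988107+2·1.697313≈14.224694; next y=1/10·0.304183+1/4·14.224694≈3.586592
n=11: y≈3.586592, sp=4, e=sp−y≈0.413408; I≈6.401515, D=e−e_prev≈-3.282409; u=1/2·0.413408+3/2·6.401515+2·(-3.282409)≈3.244159; next y=1/10·3.586592+1/4·3.244159≈1.169699
n=12: y≈1.169699, sp=4, e=sp−y≈2.830301; I≈9.231816, D=e−e_prev≈2.416893; u=1/2·2.830301+3/2·9.231816+2·2.416893≈20.096660; next y=1/10·1.169699+1/4·20.096660≈5.141135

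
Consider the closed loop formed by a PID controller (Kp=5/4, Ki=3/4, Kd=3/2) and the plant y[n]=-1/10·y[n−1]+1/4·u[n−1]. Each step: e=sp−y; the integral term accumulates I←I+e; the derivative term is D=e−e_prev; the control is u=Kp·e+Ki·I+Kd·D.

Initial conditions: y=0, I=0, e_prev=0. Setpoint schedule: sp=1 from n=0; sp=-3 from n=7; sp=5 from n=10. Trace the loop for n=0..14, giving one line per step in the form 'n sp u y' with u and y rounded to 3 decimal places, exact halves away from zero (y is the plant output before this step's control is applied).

0 1 3.500 0.000
1 1 -0.313 0.875
2 1 4.736 -0.166
3 1 -0.732 1.201
4 1 6.429 -0.303
5 1 -1.642 1.638
6 1 8.533 -0.574
7 -3 -17.281 2.191
8 -3 12.528 -4.539
9 -3 -24.851 3.586
10 5 45.948 -6.571
11 5 -38.113 12.144
12 5 64.706 -10.743
13 5 -55.795 17.251
14 5 92.243 -15.674

(exact arithmetic carried between steps; '≈' marks a value shown rounded to 6 d.p. or computed from one; I and e_prev carry over from the previous line; the table rounds u and y to 3 d.p., halves away from zero)
n=0: y=0, sp=1, e=sp−y=1; I=1, D=e−e_prev=1; u=5/4·1+3/4·1+3/2·1=3.5; next y=-1/10·0+1/4·3.5=0.875
n=1: y=0.875, sp=1, e=sp−y=0.125; I=1.125, D=e−e_prev=-0.875; u=5/4·0.125+3/4·1.125+3/2·(-0.875)=-0.3125; next y=-1/10·0.875+1/4·(-0.3125)=-0.165625
n=2: y=-0.165625, sp=1, e=sp−y=1.165625; I=2.290625, D=e−e_prev=1.040625; u=5/4·1.165625+3/4·2.290625+3/2·1.040625≈4.735938; next y=-1/10·(-0.165625)+1/4·4.735938≈1.200547
n=3: y≈1.200547, sp=1, e=sp−y≈-0.200547; I≈2.090078, D=e−e_prev≈-1.366172; u=5/4·(-0.200547)+3/4·2.090078+3/2·(-1.366172)≈-0.732383; next y=-1/10·1.200547+1/4·(-0.732383)≈-0.303150
n=4: y≈-0.303150, sp=1, e=sp−y≈1.303150; I≈3.393229, D=e−e_prev≈1.503697; u=5/4·1.303150+3/4·3.393229+3/2·1.503697≈6.429405; next y=-1/10·(-0.303150)+1/4·6.429405≈1.637666
n=5: y≈1.637666, sp=1, e=sp−y≈-0.637666; I≈2.755562, D=e−e_prev≈-1.940817; u=5/4·(-0.637666)+3/4·2.755562+3/2·(-1.940817)≈-1.641636; next y=-1/10·1.637666+1/4·(-1.641636)≈-0.574176
n=6: y≈-0.574176, sp=1, e=sp−y≈1.574176; I≈4.329738, D=e−e_prev≈2.211842; u=5/4·1.574176+3/4·4.329738+3/2·2.211842≈8.532786; next y=-1/10·(-0.574176)+1/4·8.532786≈2.190614
n=7: y≈2.190614, sp=-3, e=sp−y≈-5.190614; I≈-0.860876, D=e−e_prev≈-6.764790; u=5/4·(-5.190614)+3/4·(-0.860876)+3/2·(-6.764790)≈-17.281110; next y=-1/10·2.190614+1/4·(-17.281110)≈-4.539339
n=8: y≈-4.539339, sp=-3, e=sp−y≈1.539339; I≈0.678463, D=e−e_prev≈6.729953; u=5/4·1.539339+3/4·0.678463+3/2·6.729953≈12.527950; next y=-1/10·(-4.539339)+1/4·12.527950≈3.585921
n=9: y≈3.585921, sp=-3, e=sp−y≈-6.585921; I≈-5.907459, D=e−e_prev≈-8.125260; u=5/4·(-6.585921)+3/4·(-5.907459)+3/2·(-8.125260)≈-24.850886; next y=-1/10·3.585921+1/4·(-24.850886)≈-6.571314
n=10: y≈-6.571314, sp=5, e=sp−y≈11.571314; I≈5.663855, D=e−e_prev≈18.157235; u=5/4·11.571314+3/4·5.663855+3/2·18.157235≈45.947886; next y=-1/10·(-6.571314)+1/4·45.947886≈12.144103
n=11: y≈12.144103, sp=5, e=sp−y≈-7.144103; I≈-1.480248, D=e−e_prev≈-18.715416; u=5/4·(-7.144103)+3/4·(-1.480248)+3/2·(-18.715416)≈-38.113439; next y=-1/10·12.144103+1/4·(-38.113439)≈-10.742770
n=12: y≈-10.742770, sp=5, e=sp−y≈15.742770; I≈14.262522, D=e−e_prev≈22.886873; u=5/4·15.742770+3/4·14.262522+3/2·22.886873≈64.705664; next y=-1/10·(-10.742770)+1/4·64.705664≈17.250693
n=13: y≈17.250693, sp=5, e=sp−y≈-12.250693; I≈2.011829, D=e−e_prev≈-27.993463; u=5/4·(-12.250693)+3/4·2.011829+3/2·(-27.993463)≈-55.794689; next y=-1/10·17.250693+1/4·(-55.794689)≈-15.673741
n=14: y≈-15.673741, sp=5, e=sp−y≈20.673741; I≈22.685571, D=e−e_prev≈32.924434; u=5/4·20.673741+3/4·22.685571+3/2·32.924434≈92.243006; next y=-1/10·(-15.673741)+1/4·92.243006≈24.628126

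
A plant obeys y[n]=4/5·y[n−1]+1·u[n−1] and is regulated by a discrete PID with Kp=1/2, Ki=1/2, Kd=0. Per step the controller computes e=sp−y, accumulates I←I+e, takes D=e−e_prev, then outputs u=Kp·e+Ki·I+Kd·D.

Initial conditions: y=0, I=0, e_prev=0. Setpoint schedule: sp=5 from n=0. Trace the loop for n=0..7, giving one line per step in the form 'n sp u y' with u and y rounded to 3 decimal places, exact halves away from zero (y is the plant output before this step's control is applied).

0 5 5.000 0.000
1 5 2.500 5.000
2 5 1.000 6.500
3 5 0.550 6.200
4 5 0.640 5.510
5 5 0.847 5.048
6 5 0.986 4.885
7 5 1.034 4.894

(exact arithmetic carried between steps; '≈' marks a value shown rounded to 6 d.p. or computed from one; I and e_prev carry over from the previous line; the table rounds u and y to 3 d.p., halves away from zero)
n=0: y=0, sp=5, e=sp−y=5; I=5, D=e−e_prev=5; u=1/2·5+1/2·5+0·5=5; next y=4/5·0+1·5=5
n=1: y=5, sp=5, e=sp−y=0; I=5, D=e−e_prev=-5; u=1/2·0+1/2·5+0·(-5)=2.5; next y=4/5·5+1·2.5=6.5
n=2: y=6.5, sp=5, e=sp−y=-1.5; I=3.5, D=e−e_prev=-1.5; u=1/2·(-1.5)+1/2·3.5+0·(-1.5)=1; next y=4/5·6.5+1·1=6.2
n=3: y=6.2, sp=5, e=sp−y=-1.2; I=2.3, D=e−e_prev=0.3; u=1/2·(-1.2)+1/2·2.3+0·0.3=0.55; next y=4/5·6.2+1·0.55=5.51
n=4: y=5.51, sp=5, e=sp−y=-0.51; I=1.79, D=e−e_prev=0.69; u=1/2·(-0.51)+1/2·1.79+0·0.69=0.64; next y=4/5·5.51+1·0.64=5.048
n=5: y=5.048, sp=5, e=sp−y=-0.048; I=1.742, D=e−e_prev=0.462; u=1/2·(-0.048)+1/2·1.742+0·0.462=0.847; next y=4/5·5.048+1·0.847=4.8854
n=6: y=4.8854, sp=5, e=sp−y=0.1146; I=1.8566, D=e−e_prev=0.1626; u=1/2·0.1146+1/2·1.8566+0·0.1626=0.9856; next y=4/5·4.8854+1·0.9856=4.89392
n=7: y=4.89392, sp=5, e=sp−y=0.10608; I=1.96268, D=e−e_prev=-0.00852; u=1/2·0.10608+1/2·1.96268+0·(-0.00852)=1.03438; next y=4/5·4.89392+1·1.03438=4.949516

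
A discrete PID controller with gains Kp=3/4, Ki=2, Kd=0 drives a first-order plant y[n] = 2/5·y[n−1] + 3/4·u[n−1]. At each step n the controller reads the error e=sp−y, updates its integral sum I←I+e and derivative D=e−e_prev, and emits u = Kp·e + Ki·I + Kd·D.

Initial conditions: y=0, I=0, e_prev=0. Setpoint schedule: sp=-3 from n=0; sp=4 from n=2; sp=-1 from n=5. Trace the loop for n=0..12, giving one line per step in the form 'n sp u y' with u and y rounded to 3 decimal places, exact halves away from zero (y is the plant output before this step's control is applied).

(exact arithmetic carried between steps; '≈' marks a value shown rounded to 6 d.p. or computed from one; I and e_prev carry over from the previous line; the table rounds u and y to 3 d.p., halves away from zero)
n=0: y=0, sp=-3, e=sp−y=-3; I=-3, D=e−e_prev=-3; u=3/4·(-3)+2·(-3)+0·(-3)=-8.25; next y=2/5·0+3/4·(-8.25)=-6.1875
n=1: y=-6.1875, sp=-3, e=sp−y=3.1875; I=0.1875, D=e−e_prev=6.1875; u=3/4·3.1875+2·0.1875+0·6.1875=2.765625; next y=2/5·(-6.1875)+3/4·2.765625≈-0.400781
n=2: y≈-0.400781, sp=4, e=sp−y≈4.400781; I≈4.588281, D=e−e_prev≈1.213281; u=3/4·4.400781+2·4.588281+0·1.213281≈12.477148; next y=2/5·(-0.400781)+3/4·12.477148≈9.197549
n=3: y≈9.197549, sp=4, e=sp−y≈-5.197549; I≈-0.609268, D=e−e_prev≈-9.598330; u=3/4·(-5.197549)+2·(-0.609268)+0·(-9.598330)≈-5.116697; next y=2/5·9.197549+3/4·(-5.116697)≈-0.158503
n=4: y≈-0.158503, sp=4, e=sp−y≈4.158503; I≈3.549235, D=e−e_prev≈9.356052; u=3/4·4.158503+2·3.549235+0·9.356052≈10.217348; next y=2/5·(-0.158503)+3/4·10.217348≈7.599610
n=5: y≈7.599610, sp=-1, e=sp−y≈-8.599610; I≈-5.050374, D=e−e_prev≈-12.758113; u=3/4·(-8.599610)+2·(-5.050374)+0·(-12.758113)≈-16.550456; next y=2/5·7.599610+3/4·(-16.550456)≈-9.372998
n=6: y≈-9.372998, sp=-1, e=sp−y≈8.372998; I≈3.322624, D=e−e_prev≈16.972608; u=3/4·8.372998+2·3.322624+0·16.972608≈12.924996; next y=2/5·(-9.372998)+3/4·12.924996≈5.944548
n=7: y≈5.944548, sp=-1, e=sp−y≈-6.944548; I≈-3.621924, D=e−e_prev≈-15.317546; u=3/4·(-6.944548)+2·(-3.621924)+0·(-15.317546)≈-12.452259; next y=2/5·5.944548+3/4·(-12.452259)≈-6.961375
n=8: y≈-6.961375, sp=-1, e=sp−y≈5.961375; I≈2.339451, D=e−e_prev≈12.905923; u=3/4·5.961375+2·2.339451+0·12.905923≈9.149934; next y=2/5·(-6.961375)+3/4·9.149934≈4.077900
n=9: y≈4.077900, sp=-1, e=sp−y≈-5.077900; I≈-2.738449, D=e−e_prev≈-11.039275; u=3/4·(-5.077900)+2·(-2.738449)+0·(-11.039275)≈-9.285323; next y=2/5·4.077900+3/4·(-9.285323)≈-5.332832
n=10: y≈-5.332832, sp=-1, e=sp−y≈4.332832; I≈1.594383, D=e−e_prev≈9.410733; u=3/4·4.332832+2·1.594383+0·9.410733≈6.438391; next y=2/5·(-5.332832)+3/4·6.438391≈2.695660
n=11: y≈2.695660, sp=-1, e=sp−y≈-3.695660; I≈-2.101277, D=e−e_prev≈-8.028493; u=3/4·(-3.695660)+2·(-2.101277)+0·(-8.028493)≈-6.974299; next y=2/5·2.695660+3/4·(-6.974299)≈-4.152460
n=12: y≈-4.152460, sp=-1, e=sp−y≈3.152460; I≈1.051183, D=e−e_prev≈6.848120; u=3/4·3.152460+2·1.051183+0·6.848120≈4.466712; next y=2/5·(-4.152460)+3/4·4.466712≈1.689050

0 -3 -8.250 0.000
1 -3 2.766 -6.188
2 4 12.477 -0.401
3 4 -5.117 9.198
4 4 10.217 -0.159
5 -1 -16.550 7.600
6 -1 12.925 -9.373
7 -1 -12.452 5.945
8 -1 9.150 -6.961
9 -1 -9.285 4.078
10 -1 6.438 -5.333
11 -1 -6.974 2.696
12 -1 4.467 -4.152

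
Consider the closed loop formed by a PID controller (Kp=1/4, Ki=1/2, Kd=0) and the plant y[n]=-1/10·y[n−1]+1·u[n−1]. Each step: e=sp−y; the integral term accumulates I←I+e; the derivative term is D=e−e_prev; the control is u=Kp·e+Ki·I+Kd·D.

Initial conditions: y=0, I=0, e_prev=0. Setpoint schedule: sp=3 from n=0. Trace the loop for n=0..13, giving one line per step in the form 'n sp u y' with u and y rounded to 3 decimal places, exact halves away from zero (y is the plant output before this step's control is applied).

(exact arithmetic carried between steps; '≈' marks a value shown rounded to 6 d.p. or computed from one; I and e_prev carry over from the previous line; the table rounds u and y to 3 d.p., halves away from zero)
n=0: y=0, sp=3, e=sp−y=3; I=3, D=e−e_prev=3; u=1/4·3+1/2·3+0·3=2.25; next y=-1/10·0+1·2.25=2.25
n=1: y=2.25, sp=3, e=sp−y=0.75; I=3.75, D=e−e_prev=-2.25; u=1/4·0.75+1/2·3.75+0·(-2.25)=2.0625; next y=-1/10·2.25+1·2.0625=1.8375
n=2: y=1.8375, sp=3, e=sp−y=1.1625; I=4.9125, D=e−e_prev=0.4125; u=1/4·1.1625+1/2·4.9125+0·0.4125=2.746875; next y=-1/10·1.8375+1·2.746875=2.563125
n=3: y=2.563125, sp=3, e=sp−y=0.436875; I=5.349375, D=e−e_prev=-0.725625; u=1/4·0.436875+1/2·5.349375+0·(-0.725625)≈2.783906; next y=-1/10·2.563125+1·2.783906≈2.527594
n=4: y≈2.527594, sp=3, e=sp−y≈0.472406; I≈5.821781, D=e−e_prev≈0.035531; u=1/4·0.472406+1/2·5.821781+0·0.035531≈3.028992; next y=-1/10·2.527594+1·3.028992≈2.776233
n=5: y≈2.776233, sp=3, e=sp−y≈0.223767; I≈6.045548, D=e−e_prev≈-0.248639; u=1/4·0.223767+1/2·6.045548+0·(-0.248639)≈3.078716; next y=-1/10·2.776233+1·3.078716≈2.801093
n=6: y≈2.801093, sp=3, e=sp−y≈0.198907; I≈6.244456, D=e−e_prev≈-0.024860; u=1/4·0.198907+1/2·6.244456+0·(-0.024860)≈3.171955; next y=-1/10·2.801093+1·3.171955≈2.891845
n=7: y≈2.891845, sp=3, e=sp−y≈0.108155; I≈6.352610, D=e−e_prev≈-0.090753; u=1/4·0.108155+1/2·6.352610+0·(-0.090753)≈3.203344; next y=-1/10·2.891845+1·3.203344≈2.914159
n=8: y≈2.914159, sp=3, e=sp−y≈0.085841; I≈6.438451, D=e−e_prev≈-0.022314; u=1/4·0.085841+1/2·6.438451+0·(-0.022314)≈3.240686; next y=-1/10·2.914159+1·3.240686≈2.949270
n=9: y≈2.949270, sp=3, e=sp−y≈0.050730; I≈6.489181, D=e−e_prev≈-0.035111; u=1/4·0.050730+1/2·6.489181+0·(-0.035111)≈3.257273; next y=-1/10·2.949270+1·3.257273≈2.962346
n=10: y≈2.962346, sp=3, e=sp−y≈0.037654; I≈6.526835, D=e−e_prev≈-0.013076; u=1/4·0.037654+1/2·6.526835+0·(-0.013076)≈3.272831; next y=-1/10·2.962346+1·3.272831≈2.976596
n=11: y≈2.976596, sp=3, e=sp−y≈0.023404; I≈6.550239, D=e−e_prev≈-0.014250; u=1/4·0.023404+1/2·6.550239+0·(-0.014250)≈3.280970; next y=-1/10·2.976596+1·3.280970≈2.983311
n=12: y≈2.983311, sp=3, e=sp−y≈0.016689; I≈6.566928, D=e−e_prev≈-0.006714; u=1/4·0.016689+1/2·6.566928+0·(-0.006714)≈3.287636; next y=-1/10·2.983311+1·3.287636≈2.989305
n=13: y≈2.989305, sp=3, e=sp−y≈0.010695; I≈6.577623, D=e−e_prev≈-0.005995; u=1/4·0.010695+1/2·6.577623+0·(-0.005995)≈3.291485; next y=-1/10·2.989305+1·3.291485≈2.992555

0 3 2.250 0.000
1 3 2.063 2.250
2 3 2.747 1.838
3 3 2.784 2.563
4 3 3.029 2.528
5 3 3.079 2.776
6 3 3.172 2.801
7 3 3.203 2.892
8 3 3.241 2.914
9 3 3.257 2.949
10 3 3.273 2.962
11 3 3.281 2.977
12 3 3.288 2.983
13 3 3.291 2.989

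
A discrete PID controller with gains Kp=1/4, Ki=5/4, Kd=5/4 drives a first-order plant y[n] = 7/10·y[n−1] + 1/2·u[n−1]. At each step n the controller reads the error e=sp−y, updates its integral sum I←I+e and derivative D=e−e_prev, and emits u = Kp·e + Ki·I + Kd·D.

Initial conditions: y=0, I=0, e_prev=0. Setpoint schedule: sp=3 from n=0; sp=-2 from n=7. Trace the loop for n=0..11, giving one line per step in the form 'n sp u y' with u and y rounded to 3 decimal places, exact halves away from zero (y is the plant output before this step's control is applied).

0 3 8.250 0.000
1 3 -3.094 4.125
2 3 8.313 1.341
3 3 -3.418 5.095
4 3 7.559 1.858
5 3 -3.921 5.080
6 3 7.089 1.596
7 -2 -17.692 4.662
8 -2 12.236 -5.583
9 -2 -17.521 2.210
10 -2 12.872 -7.214
11 -2 -16.041 1.387

(exact arithmetic carried between steps; '≈' marks a value shown rounded to 6 d.p. or computed from one; I and e_prev carry over from the previous line; the table rounds u and y to 3 d.p., halves away from zero)
n=0: y=0, sp=3, e=sp−y=3; I=3, D=e−e_prev=3; u=1/4·3+5/4·3+5/4·3=8.25; next y=7/10·0+1/2·8.25=4.125
n=1: y=4.125, sp=3, e=sp−y=-1.125; I=1.875, D=e−e_prev=-4.125; u=1/4·(-1.125)+5/4·1.875+5/4·(-4.125)=-3.09375; next y=7/10·4.125+1/2·(-3.09375)=1.340625
n=2: y=1.340625, sp=3, e=sp−y=1.659375; I=3.534375, D=e−e_prev=2.784375; u=1/4·1.659375+5/4·3.534375+5/4·2.784375≈8.313281; next y=7/10·1.340625+1/2·8.313281≈5.095078
n=3: y≈5.095078, sp=3, e=sp−y≈-2.095078; I≈1.439297, D=e−e_prev≈-3.754453; u=1/4·(-2.095078)+5/4·1.439297+5/4·(-3.754453)≈-3.417715; next y=7/10·5.095078+1/2·(-3.417715)≈1.857697
n=4: y≈1.857697, sp=3, e=sp−y≈1.142303; I≈2.581600, D=e−e_prev≈3.237381; u=1/4·1.142303+5/4·2.581600+5/4·3.237381≈7.559301; next y=7/10·1.857697+1/2·7.559301≈5.080039
n=5: y≈5.080039, sp=3, e=sp−y≈-2.080039; I≈0.501561, D=e−e_prev≈-3.222341; u=1/4·(-2.080039)+5/4·0.501561+5/4·(-3.222341)≈-3.920985; next y=7/10·5.080039+1/2·(-3.920985)≈1.595534
n=6: y≈1.595534, sp=3, e=sp−y≈1.404466; I≈1.906026, D=e−e_prev≈3.484504; u=1/4·1.404466+5/4·1.906026+5/4·3.484504≈7.089280; next y=7/10·1.595534+1/2·7.089280≈4.661514
n=7: y≈4.661514, sp=-2, e=sp−y≈-6.661514; I≈-4.755488, D=e−e_prev≈-8.065980; u=1/4·(-6.661514)+5/4·(-4.755488)+5/4·(-8.065980)≈-17.692212; next y=7/10·4.661514+1/2·(-17.692212)≈-5.583046
n=8: y≈-5.583046, sp=-2, e=sp−y≈3.583046; I≈-1.172441, D=e−e_prev≈10.244560; u=1/4·3.583046+5/4·(-1.172441)+5/4·10.244560≈12.235911; next y=7/10·(-5.583046)+1/2·12.235911≈2.209823
n=9: y≈2.209823, sp=-2, e=sp−y≈-4.209823; I≈-5.382264, D=e−e_prev≈-7.792869; u=1/4·(-4.209823)+5/4·(-5.382264)+5/4·(-7.792869)≈-17.521372; next y=7/10·2.209823+1/2·(-17.521372)≈-7.213810
n=10: y≈-7.213810, sp=-2, e=sp−y≈5.213810; I≈-0.168454, D=e−e_prev≈9.423633; u=1/4·5.213810+5/4·(-0.168454)+5/4·9.423633≈12.872427; next y=7/10·(-7.213810)+1/2·12.872427≈1.386546
n=11: y≈1.386546, sp=-2, e=sp−y≈-3.386546; I≈-3.555000, D=e−e_prev≈-8.600356; u=1/4·(-3.386546)+5/4·(-3.555000)+5/4·(-8.600356)≈-16.040832; next y=7/10·1.386546+1/2·(-16.040832)≈-7.049834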